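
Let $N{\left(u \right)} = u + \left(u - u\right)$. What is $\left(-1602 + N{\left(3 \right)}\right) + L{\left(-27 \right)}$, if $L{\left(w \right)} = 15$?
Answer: $-1584$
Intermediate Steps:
$N{\left(u \right)} = u$ ($N{\left(u \right)} = u + 0 = u$)
$\left(-1602 + N{\left(3 \right)}\right) + L{\left(-27 \right)} = \left(-1602 + 3\right) + 15 = -1599 + 15 = -1584$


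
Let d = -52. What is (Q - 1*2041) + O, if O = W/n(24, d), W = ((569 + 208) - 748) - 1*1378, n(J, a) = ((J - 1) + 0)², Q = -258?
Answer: -1217520/529 ≈ -2301.6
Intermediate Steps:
n(J, a) = (-1 + J)² (n(J, a) = ((-1 + J) + 0)² = (-1 + J)²)
W = -1349 (W = (777 - 748) - 1378 = 29 - 1378 = -1349)
O = -1349/529 (O = -1349/(-1 + 24)² = -1349/(23²) = -1349/529 ≈ -2.5501)
(Q - 1*2041) + O = (-258 - 1*2041) - 1349/529 = (-258 - 2041) - 1349/529 = -2299 - 1349/529 = -1217520/529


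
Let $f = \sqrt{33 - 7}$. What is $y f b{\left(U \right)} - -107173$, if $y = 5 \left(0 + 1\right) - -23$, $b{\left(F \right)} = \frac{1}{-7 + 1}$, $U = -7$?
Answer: $107173 - \frac{14 \sqrt{26}}{3} \approx 1.0715 \cdot 10^{5}$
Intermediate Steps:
$b{\left(F \right)} = - \frac{1}{6}$ ($b{\left(F \right)} = \frac{1}{-6} = - \frac{1}{6}$)
$f = \sqrt{26} \approx 5.099$
$y = 28$ ($y = 5 \cdot 1 + 23 = 5 + 23 = 28$)
$y f b{\left(U \right)} - -107173 = 28 \sqrt{26} \left(- \frac{1}{6}\right) - -107173 = - \frac{14 \sqrt{26}}{3} + 107173 = 107173 - \frac{14 \sqrt{26}}{3}$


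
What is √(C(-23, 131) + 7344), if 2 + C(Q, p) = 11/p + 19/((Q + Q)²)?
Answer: √266611042407/6026 ≈ 85.686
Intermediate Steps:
C(Q, p) = -2 + 11/p + 19/(4*Q²) (C(Q, p) = -2 + (11/p + 19/((Q + Q)²)) = -2 + (11/p + 19/((2*Q)²)) = -2 + (11/p + 19/((4*Q²))) = -2 + (11/p + 19*(1/(4*Q²))) = -2 + (11/p + 19/(4*Q²)) = -2 + 11/p + 19/(4*Q²))
√(C(-23, 131) + 7344) = √((-2 + 11/131 + (19/4)/(-23)²) + 7344) = √((-2 + 11*(1/131) + (19/4)*(1/529)) + 7344) = √((-2 + 11/131 + 19/2116) + 7344) = √(-528627/277196 + 7344) = √(2035198797/277196) = √266611042407/6026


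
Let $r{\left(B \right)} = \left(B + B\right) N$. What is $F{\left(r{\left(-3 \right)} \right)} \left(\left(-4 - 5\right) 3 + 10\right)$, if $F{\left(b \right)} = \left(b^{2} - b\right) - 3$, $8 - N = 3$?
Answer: $-15759$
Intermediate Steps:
$N = 5$ ($N = 8 - 3 = 5$)
$r{\left(B \right)} = 10 B$ ($r{\left(B \right)} = \left(B + B\right) 5 = 2 B 5 = 10 B$)
$F{\left(b \right)} = -3 + b^{2} - b$
$F{\left(r{\left(-3 \right)} \right)} \left(\left(-4 - 5\right) 3 + 10\right) = \left(-3 + \left(10 \left(-3\right)\right)^{2} - 10 \left(-3\right)\right) \left(\left(-4 - 5\right) 3 + 10\right) = \left(-3 + \left(-30\right)^{2} - -30\right) \left(\left(-9\right) 3 + 10\right) = \left(-3 + 900 + 30\right) \left(-27 + 10\right) = 927 \left(-17\right) = -15759$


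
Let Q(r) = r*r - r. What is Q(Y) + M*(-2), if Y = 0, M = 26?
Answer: -52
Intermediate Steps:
Q(r) = r² - r
Q(Y) + M*(-2) = 0*(-1 + 0) + 26*(-2) = 0*(-1) - 52 = 0 - 52 = -52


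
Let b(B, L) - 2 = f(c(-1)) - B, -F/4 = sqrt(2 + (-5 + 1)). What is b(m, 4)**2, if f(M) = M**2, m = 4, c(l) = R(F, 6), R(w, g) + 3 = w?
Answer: -527 - 1200*I*sqrt(2) ≈ -527.0 - 1697.1*I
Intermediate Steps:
F = -4*I*sqrt(2) (F = -4*sqrt(2 + (-5 + 1)) = -4*sqrt(2 - 4) = -4*I*sqrt(2) ≈ -5.6569*I)
R(w, g) = -3 + w
c(l) = -3 - 4*I*sqrt(2)
b(B, L) = 2 + (-3 - 4*I*sqrt(2))**2 - B (b(B, L) = 2 + ((-3 - 4*I*sqrt(2))**2 - B) = 2 + (-3 - 4*I*sqrt(2))**2 - B)
b(m, 4)**2 = (-21 - 1*4 + 24*I*sqrt(2))**2 = (-21 - 4 + 24*I*sqrt(2))**2 = (-25 + 24*I*sqrt(2))**2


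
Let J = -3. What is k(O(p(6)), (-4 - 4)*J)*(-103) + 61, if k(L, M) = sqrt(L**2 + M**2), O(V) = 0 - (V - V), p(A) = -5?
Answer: -2411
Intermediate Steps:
O(V) = 0 (O(V) = 0 - 1*0 = 0 + 0 = 0)
k(O(p(6)), (-4 - 4)*J)*(-103) + 61 = sqrt(0**2 + ((-4 - 4)*(-3))**2)*(-103) + 61 = sqrt(0 + (-8*(-3))**2)*(-103) + 61 = sqrt(0 + 24**2)*(-103) + 61 = sqrt(0 + 576)*(-103) + 61 = sqrt(576)*(-103) + 61 = 24*(-103) + 61 = -2472 + 61 = -2411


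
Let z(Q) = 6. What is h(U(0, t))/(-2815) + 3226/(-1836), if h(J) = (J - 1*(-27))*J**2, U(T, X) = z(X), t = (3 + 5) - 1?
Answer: -5631179/2584170 ≈ -2.1791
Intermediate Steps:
t = 7 (t = 8 - 1 = 7)
U(T, X) = 6
h(J) = J**2*(27 + J) (h(J) = (J + 27)*J**2 = (27 + J)*J**2 = J**2*(27 + J))
h(U(0, t))/(-2815) + 3226/(-1836) = (6**2*(27 + 6))/(-2815) + 3226/(-1836) = (36*33)*(-1/2815) + 3226*(-1/1836) = 1188*(-1/2815) - 1613/918 = -1188/2815 - 1613/918 = -5631179/2584170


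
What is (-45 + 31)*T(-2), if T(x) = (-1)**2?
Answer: -14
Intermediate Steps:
T(x) = 1
(-45 + 31)*T(-2) = (-45 + 31)*1 = -14*1 = -14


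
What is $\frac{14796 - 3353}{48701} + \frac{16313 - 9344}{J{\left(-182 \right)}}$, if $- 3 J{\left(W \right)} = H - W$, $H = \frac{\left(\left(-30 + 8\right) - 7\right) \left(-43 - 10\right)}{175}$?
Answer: $- \frac{1911844288}{17483659} \approx -109.35$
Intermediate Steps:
$H = \frac{1537}{175}$ ($H = \left(-22 - 7\right) \left(-53\right) \frac{1}{175} = \left(-29\right) \left(-53\right) \frac{1}{175} = 1537 \cdot \frac{1}{175} = \frac{1537}{175} \approx 8.7829$)
$J{\left(W \right)} = - \frac{1537}{525} + \frac{W}{3}$ ($J{\left(W \right)} = - \frac{\frac{1537}{175} - W}{3} = - \frac{1537}{525} + \frac{W}{3}$)
$\frac{14796 - 3353}{48701} + \frac{16313 - 9344}{J{\left(-182 \right)}} = \frac{14796 - 3353}{48701} + \frac{16313 - 9344}{- \frac{1537}{525} + \frac{1}{3} \left(-182\right)} = \left(14796 - 3353\right) \frac{1}{48701} + \frac{16313 - 9344}{- \frac{1537}{525} - \frac{182}{3}} = 11443 \cdot \frac{1}{48701} + \frac{6969}{- \frac{11129}{175}} = \frac{11443}{48701} + 6969 \left(- \frac{175}{11129}\right) = \frac{11443}{48701} - \frac{1219575}{11129} = - \frac{1911844288}{17483659}$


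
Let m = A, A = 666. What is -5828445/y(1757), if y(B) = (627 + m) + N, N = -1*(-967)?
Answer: -1165689/452 ≈ -2579.0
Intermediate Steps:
N = 967
m = 666
y(B) = 2260 (y(B) = (627 + 666) + 967 = 1293 + 967 = 2260)
-5828445/y(1757) = -5828445/2260 = -5828445*1/2260 = -1165689/452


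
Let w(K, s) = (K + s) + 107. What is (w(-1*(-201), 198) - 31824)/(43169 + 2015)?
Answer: -15659/22592 ≈ -0.69312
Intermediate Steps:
w(K, s) = 107 + K + s
(w(-1*(-201), 198) - 31824)/(43169 + 2015) = ((107 - 1*(-201) + 198) - 31824)/(43169 + 2015) = ((107 + 201 + 198) - 31824)/45184 = (506 - 31824)*(1/45184) = -31318*1/45184 = -15659/22592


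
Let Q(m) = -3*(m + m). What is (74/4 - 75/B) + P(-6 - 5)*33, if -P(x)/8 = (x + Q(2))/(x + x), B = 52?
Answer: -13465/52 ≈ -258.94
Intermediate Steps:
Q(m) = -6*m
P(x) = -4*(-12 + x)/x (P(x) = -8*(x - 6*2)/(x + x) = -8*(x - 12)/(2*x) = -8*(-12 + x)*1/(2*x) = -4*(-12 + x)/x)
(74/4 - 75/B) + P(-6 - 5)*33 = (74/4 - 75/52) + (-4 + 48/(-6 - 5))*33 = (74*(¼) - 75*1/52) + (-4 + 48/(-11))*33 = (37/2 - 75/52) + (-4 + 48*(-1/11))*33 = 887/52 + (-4 - 48/11)*33 = 887/52 - 92/11*33 = 887/52 - 276 = -13465/52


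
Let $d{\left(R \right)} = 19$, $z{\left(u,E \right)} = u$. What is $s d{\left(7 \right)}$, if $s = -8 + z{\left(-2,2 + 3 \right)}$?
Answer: $-190$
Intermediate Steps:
$s = -10$ ($s = -8 - 2 = -10$)
$s d{\left(7 \right)} = \left(-10\right) 19 = -190$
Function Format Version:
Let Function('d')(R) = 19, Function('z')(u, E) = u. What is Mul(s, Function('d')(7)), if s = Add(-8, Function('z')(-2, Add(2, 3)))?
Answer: -190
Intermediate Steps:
s = -10 (s = Add(-8, -2) = -10)
Mul(s, Function('d')(7)) = Mul(-10, 19) = -190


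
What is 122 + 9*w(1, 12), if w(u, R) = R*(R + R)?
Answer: 2714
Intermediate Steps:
w(u, R) = 2*R² (w(u, R) = R*(2*R) = 2*R²)
122 + 9*w(1, 12) = 122 + 9*(2*12²) = 122 + 9*(2*144) = 122 + 9*288 = 122 + 2592 = 2714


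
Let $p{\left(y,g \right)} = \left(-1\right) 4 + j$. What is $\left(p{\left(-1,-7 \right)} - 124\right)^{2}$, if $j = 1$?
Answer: $16129$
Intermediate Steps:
$p{\left(y,g \right)} = -3$ ($p{\left(y,g \right)} = \left(-1\right) 4 + 1 = -4 + 1 = -3$)
$\left(p{\left(-1,-7 \right)} - 124\right)^{2} = \left(-3 - 124\right)^{2} = \left(-127\right)^{2} = 16129$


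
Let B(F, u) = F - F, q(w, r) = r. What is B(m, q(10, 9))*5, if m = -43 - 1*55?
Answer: 0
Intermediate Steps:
m = -98 (m = -43 - 55 = -98)
B(F, u) = 0
B(m, q(10, 9))*5 = 0*5 = 0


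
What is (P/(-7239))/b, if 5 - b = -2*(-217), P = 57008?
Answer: 57008/3105531 ≈ 0.018357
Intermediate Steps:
b = -429 (b = 5 - (-2)*(-217) = 5 - 1*434 = 5 - 434 = -429)
(P/(-7239))/b = (57008/(-7239))/(-429) = (57008*(-1/7239))*(-1/429) = -57008/7239*(-1/429) = 57008/3105531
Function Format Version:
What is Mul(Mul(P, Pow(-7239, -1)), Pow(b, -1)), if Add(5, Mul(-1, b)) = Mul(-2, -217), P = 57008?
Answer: Rational(57008, 3105531) ≈ 0.018357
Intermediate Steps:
b = -429 (b = Add(5, Mul(-1, Mul(-2, -217))) = Add(5, Mul(-1, 434)) = Add(5, -434) = -429)
Mul(Mul(P, Pow(-7239, -1)), Pow(b, -1)) = Mul(Mul(57008, Pow(-7239, -1)), Pow(-429, -1)) = Mul(Mul(57008, Rational(-1, 7239)), Rational(-1, 429)) = Mul(Rational(-57008, 7239), Rational(-1, 429)) = Rational(57008, 3105531)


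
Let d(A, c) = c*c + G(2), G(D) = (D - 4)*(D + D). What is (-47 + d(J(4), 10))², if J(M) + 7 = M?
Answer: 2025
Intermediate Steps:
G(D) = 2*D*(-4 + D) (G(D) = (-4 + D)*(2*D) = 2*D*(-4 + D))
J(M) = -7 + M
d(A, c) = -8 + c² (d(A, c) = c*c + 2*2*(-4 + 2) = c² + 2*2*(-2) = c² - 8 = -8 + c²)
(-47 + d(J(4), 10))² = (-47 + (-8 + 10²))² = (-47 + (-8 + 100))² = (-47 + 92)² = 45² = 2025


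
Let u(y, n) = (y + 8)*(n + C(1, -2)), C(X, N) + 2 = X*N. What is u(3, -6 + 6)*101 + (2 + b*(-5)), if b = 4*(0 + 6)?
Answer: -4562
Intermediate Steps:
C(X, N) = -2 + N*X (C(X, N) = -2 + X*N = -2 + N*X)
b = 24 (b = 4*6 = 24)
u(y, n) = (-4 + n)*(8 + y) (u(y, n) = (y + 8)*(n + (-2 - 2*1)) = (8 + y)*(n + (-2 - 2)) = (8 + y)*(n - 4) = (8 + y)*(-4 + n) = (-4 + n)*(8 + y))
u(3, -6 + 6)*101 + (2 + b*(-5)) = (-32 - 4*3 + 8*(-6 + 6) + (-6 + 6)*3)*101 + (2 + 24*(-5)) = (-32 - 12 + 8*0 + 0*3)*101 + (2 - 120) = (-32 - 12 + 0 + 0)*101 - 118 = -44*101 - 118 = -4444 - 118 = -4562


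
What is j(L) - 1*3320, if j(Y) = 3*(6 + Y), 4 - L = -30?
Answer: -3200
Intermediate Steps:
L = 34 (L = 4 - 1*(-30) = 4 + 30 = 34)
j(Y) = 18 + 3*Y
j(L) - 1*3320 = (18 + 3*34) - 1*3320 = (18 + 102) - 3320 = 120 - 3320 = -3200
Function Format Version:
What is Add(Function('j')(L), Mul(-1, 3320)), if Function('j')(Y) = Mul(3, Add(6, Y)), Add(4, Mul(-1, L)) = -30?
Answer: -3200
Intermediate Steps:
L = 34 (L = Add(4, Mul(-1, -30)) = Add(4, 30) = 34)
Function('j')(Y) = Add(18, Mul(3, Y))
Add(Function('j')(L), Mul(-1, 3320)) = Add(Add(18, Mul(3, 34)), Mul(-1, 3320)) = Add(Add(18, 102), -3320) = Add(120, -3320) = -3200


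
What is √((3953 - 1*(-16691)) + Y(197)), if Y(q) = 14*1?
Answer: √20658 ≈ 143.73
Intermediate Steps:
Y(q) = 14
√((3953 - 1*(-16691)) + Y(197)) = √((3953 - 1*(-16691)) + 14) = √((3953 + 16691) + 14) = √(20644 + 14) = √20658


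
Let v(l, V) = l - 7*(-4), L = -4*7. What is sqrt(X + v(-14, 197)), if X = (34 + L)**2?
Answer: 5*sqrt(2) ≈ 7.0711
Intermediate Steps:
L = -28
v(l, V) = 28 + l (v(l, V) = l + 28 = 28 + l)
X = 36 (X = (34 - 28)**2 = 6**2 = 36)
sqrt(X + v(-14, 197)) = sqrt(36 + (28 - 14)) = sqrt(36 + 14) = sqrt(50) = 5*sqrt(2)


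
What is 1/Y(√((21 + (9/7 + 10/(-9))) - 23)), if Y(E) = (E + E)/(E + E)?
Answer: 1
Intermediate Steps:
Y(E) = 1 (Y(E) = (2*E)/((2*E)) = (2*E)*(1/(2*E)) = 1)
1/Y(√((21 + (9/7 + 10/(-9))) - 23)) = 1/1 = 1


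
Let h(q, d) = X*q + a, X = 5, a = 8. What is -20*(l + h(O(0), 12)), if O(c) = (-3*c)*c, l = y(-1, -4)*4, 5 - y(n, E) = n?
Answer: -640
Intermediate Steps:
y(n, E) = 5 - n
l = 24 (l = (5 - 1*(-1))*4 = (5 + 1)*4 = 6*4 = 24)
O(c) = -3*c**2
h(q, d) = 8 + 5*q (h(q, d) = 5*q + 8 = 8 + 5*q)
-20*(l + h(O(0), 12)) = -20*(24 + (8 + 5*(-3*0**2))) = -20*(24 + (8 + 5*(-3*0))) = -20*(24 + (8 + 5*0)) = -20*(24 + (8 + 0)) = -20*(24 + 8) = -20*32 = -640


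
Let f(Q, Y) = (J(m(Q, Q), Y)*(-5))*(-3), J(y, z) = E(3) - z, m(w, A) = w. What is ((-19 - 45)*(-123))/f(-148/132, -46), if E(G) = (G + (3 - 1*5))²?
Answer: 2624/235 ≈ 11.166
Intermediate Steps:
E(G) = (-2 + G)² (E(G) = (G + (3 - 5))² = (G - 2)² = (-2 + G)²)
J(y, z) = 1 - z (J(y, z) = (-2 + 3)² - z = 1² - z = 1 - z)
f(Q, Y) = 15 - 15*Y (f(Q, Y) = ((1 - Y)*(-5))*(-3) = (-5 + 5*Y)*(-3) = 15 - 15*Y)
((-19 - 45)*(-123))/f(-148/132, -46) = ((-19 - 45)*(-123))/(15 - 15*(-46)) = (-64*(-123))/(15 + 690) = 7872/705 = 7872*(1/705) = 2624/235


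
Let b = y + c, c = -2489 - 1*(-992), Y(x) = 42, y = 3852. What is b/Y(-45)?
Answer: 785/14 ≈ 56.071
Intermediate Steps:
c = -1497 (c = -2489 + 992 = -1497)
b = 2355 (b = 3852 - 1497 = 2355)
b/Y(-45) = 2355/42 = 2355*(1/42) = 785/14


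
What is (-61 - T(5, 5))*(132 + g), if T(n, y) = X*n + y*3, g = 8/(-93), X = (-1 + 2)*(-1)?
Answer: -871028/93 ≈ -9365.9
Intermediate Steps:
X = -1 (X = 1*(-1) = -1)
g = -8/93 (g = 8*(-1/93) = -8/93 ≈ -0.086022)
T(n, y) = -n + 3*y (T(n, y) = -n + y*3 = -n + 3*y)
(-61 - T(5, 5))*(132 + g) = (-61 - (-1*5 + 3*5))*(132 - 8/93) = (-61 - (-5 + 15))*(12268/93) = (-61 - 1*10)*(12268/93) = (-61 - 10)*(12268/93) = -71*12268/93 = -871028/93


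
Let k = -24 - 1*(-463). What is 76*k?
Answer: 33364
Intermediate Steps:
k = 439 (k = -24 + 463 = 439)
76*k = 76*439 = 33364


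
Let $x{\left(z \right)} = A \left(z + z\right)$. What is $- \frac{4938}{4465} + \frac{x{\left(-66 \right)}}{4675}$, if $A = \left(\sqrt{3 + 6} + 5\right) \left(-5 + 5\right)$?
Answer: $- \frac{4938}{4465} \approx -1.1059$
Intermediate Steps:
$A = 0$ ($A = \left(\sqrt{9} + 5\right) 0 = \left(3 + 5\right) 0 = 8 \cdot 0 = 0$)
$x{\left(z \right)} = 0$ ($x{\left(z \right)} = 0 \left(z + z\right) = 0 \cdot 2 z = 0$)
$- \frac{4938}{4465} + \frac{x{\left(-66 \right)}}{4675} = - \frac{4938}{4465} + \frac{0}{4675} = \left(-4938\right) \frac{1}{4465} + 0 \cdot \frac{1}{4675} = - \frac{4938}{4465} + 0 = - \frac{4938}{4465}$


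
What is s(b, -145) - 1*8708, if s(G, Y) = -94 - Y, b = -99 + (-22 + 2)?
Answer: -8657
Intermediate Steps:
b = -119 (b = -99 - 20 = -119)
s(b, -145) - 1*8708 = (-94 - 1*(-145)) - 1*8708 = (-94 + 145) - 8708 = 51 - 8708 = -8657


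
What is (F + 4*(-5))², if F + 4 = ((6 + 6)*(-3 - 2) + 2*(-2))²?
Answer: 16581184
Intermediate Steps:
F = 4092 (F = -4 + ((6 + 6)*(-3 - 2) + 2*(-2))² = -4 + (12*(-5) - 4)² = -4 + (-60 - 4)² = -4 + (-64)² = -4 + 4096 = 4092)
(F + 4*(-5))² = (4092 + 4*(-5))² = (4092 - 20)² = 4072² = 16581184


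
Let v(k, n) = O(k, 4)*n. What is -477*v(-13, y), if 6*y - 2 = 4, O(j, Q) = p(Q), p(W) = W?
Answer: -1908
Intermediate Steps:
O(j, Q) = Q
y = 1 (y = ⅓ + (⅙)*4 = ⅓ + ⅔ = 1)
v(k, n) = 4*n
-477*v(-13, y) = -1908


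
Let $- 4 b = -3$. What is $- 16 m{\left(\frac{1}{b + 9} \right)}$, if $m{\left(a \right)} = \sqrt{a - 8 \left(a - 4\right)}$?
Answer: $- \frac{32 \sqrt{11895}}{39} \approx -89.489$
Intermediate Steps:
$b = \frac{3}{4}$ ($b = \left(- \frac{1}{4}\right) \left(-3\right) = \frac{3}{4} \approx 0.75$)
$m{\left(a \right)} = \sqrt{32 - 7 a}$ ($m{\left(a \right)} = \sqrt{a - 8 \left(-4 + a\right)} = \sqrt{a - \left(-32 + 8 a\right)} = \sqrt{32 - 7 a}$)
$- 16 m{\left(\frac{1}{b + 9} \right)} = - 16 \sqrt{32 - \frac{7}{\frac{3}{4} + 9}} = - 16 \sqrt{32 - \frac{7}{\frac{39}{4}}} = - 16 \sqrt{32 - \frac{28}{39}} = - 16 \sqrt{\frac{1220}{39}} = - 16 \frac{2 \sqrt{11895}}{39} = - \frac{32 \sqrt{11895}}{39}$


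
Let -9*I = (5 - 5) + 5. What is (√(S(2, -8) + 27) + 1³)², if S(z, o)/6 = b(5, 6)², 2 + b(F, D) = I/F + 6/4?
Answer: (18 + √9474)²/324 ≈ 41.056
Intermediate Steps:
I = -5/9 (I = -((5 - 5) + 5)/9 = -(0 + 5)/9 = -⅑*5 = -5/9 ≈ -0.55556)
b(F, D) = -½ - 5/(9*F) (b(F, D) = -2 + (-5/(9*F) + 6/4) = -2 + (-5/(9*F) + 6*(¼)) = -2 + (-5/(9*F) + 3/2) = -2 + (3/2 - 5/(9*F)) = -½ - 5/(9*F))
S(z, o) = 121/54 (S(z, o) = 6*((1/18)*(-10 - 9*5)/5)² = 6*((1/18)*(⅕)*(-10 - 45))² = 6*((1/18)*(⅕)*(-55))² = 6*(-11/18)² = 6*(121/324) = 121/54)
(√(S(2, -8) + 27) + 1³)² = (√(121/54 + 27) + 1³)² = (√(1579/54) + 1)² = (√9474/18 + 1)² = (1 + √9474/18)²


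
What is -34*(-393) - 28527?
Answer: -15165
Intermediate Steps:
-34*(-393) - 28527 = 13362 - 28527 = -15165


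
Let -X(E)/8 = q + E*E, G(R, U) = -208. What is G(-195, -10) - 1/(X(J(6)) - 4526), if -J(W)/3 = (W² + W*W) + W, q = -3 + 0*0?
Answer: -92050399/442550 ≈ -208.00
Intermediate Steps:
q = -3 (q = -3 + 0 = -3)
J(W) = -6*W² - 3*W (J(W) = -3*((W² + W*W) + W) = -3*((W² + W²) + W) = -3*(2*W² + W) = -3*(W + 2*W²) = -6*W² - 3*W)
X(E) = 24 - 8*E² (X(E) = -8*(-3 + E*E) = -8*(-3 + E²) = 24 - 8*E²)
G(-195, -10) - 1/(X(J(6)) - 4526) = -208 - 1/((24 - 8*324*(1 + 2*6)²) - 4526) = -208 - 1/((24 - 8*324*(1 + 12)²) - 4526) = -208 - 1/((24 - 8*(-3*6*13)²) - 4526) = -208 - 1/((24 - 8*(-234)²) - 4526) = -208 - 1/((24 - 8*54756) - 4526) = -208 - 1/((24 - 438048) - 4526) = -208 - 1/(-438024 - 4526) = -208 - 1/(-442550) = -208 - 1*(-1/442550) = -208 + 1/442550 = -92050399/442550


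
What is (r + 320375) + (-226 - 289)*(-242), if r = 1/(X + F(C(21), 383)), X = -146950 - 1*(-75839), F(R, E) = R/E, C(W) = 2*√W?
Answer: 330092768781433488946/741773168373085 - 766*√21/741773168373085 ≈ 4.4501e+5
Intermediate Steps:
X = -71111 (X = -146950 + 75839 = -71111)
r = 1/(-71111 + 2*√21/383) (r = 1/(-71111 + (2*√21)/383) = 1/(-71111 + (2*√21)*(1/383)) = 1/(-71111 + 2*√21/383) ≈ -1.4063e-5)
(r + 320375) + (-226 - 289)*(-242) = ((-10431201479/741773168373085 - 766*√21/741773168373085) + 320375) + (-226 - 289)*(-242) = (237645578807095905396/741773168373085 - 766*√21/741773168373085) - 515*(-242) = (237645578807095905396/741773168373085 - 766*√21/741773168373085) + 124630 = 330092768781433488946/741773168373085 - 766*√21/741773168373085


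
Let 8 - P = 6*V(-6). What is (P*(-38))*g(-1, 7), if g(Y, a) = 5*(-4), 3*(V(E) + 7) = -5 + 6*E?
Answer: 100320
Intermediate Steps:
V(E) = -26/3 + 2*E (V(E) = -7 + (-5 + 6*E)/3 = -7 + (-5/3 + 2*E) = -26/3 + 2*E)
g(Y, a) = -20
P = 132 (P = 8 - 6*(-26/3 + 2*(-6)) = 8 - 6*(-26/3 - 12) = 8 - 6*(-62)/3 = 8 - 1*(-124) = 8 + 124 = 132)
(P*(-38))*g(-1, 7) = (132*(-38))*(-20) = -5016*(-20) = 100320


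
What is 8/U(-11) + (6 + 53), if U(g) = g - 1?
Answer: 175/3 ≈ 58.333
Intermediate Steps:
U(g) = -1 + g
8/U(-11) + (6 + 53) = 8/(-1 - 11) + (6 + 53) = 8/(-12) + 59 = -1/12*8 + 59 = -⅔ + 59 = 175/3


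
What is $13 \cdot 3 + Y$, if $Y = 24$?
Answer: $63$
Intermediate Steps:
$13 \cdot 3 + Y = 13 \cdot 3 + 24 = 39 + 24 = 63$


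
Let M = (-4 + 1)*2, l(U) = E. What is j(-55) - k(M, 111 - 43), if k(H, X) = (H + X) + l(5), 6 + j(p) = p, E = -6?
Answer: -117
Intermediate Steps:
l(U) = -6
j(p) = -6 + p
M = -6 (M = -3*2 = -6)
k(H, X) = -6 + H + X (k(H, X) = (H + X) - 6 = -6 + H + X)
j(-55) - k(M, 111 - 43) = (-6 - 55) - (-6 - 6 + (111 - 43)) = -61 - (-6 - 6 + 68) = -61 - 1*56 = -61 - 56 = -117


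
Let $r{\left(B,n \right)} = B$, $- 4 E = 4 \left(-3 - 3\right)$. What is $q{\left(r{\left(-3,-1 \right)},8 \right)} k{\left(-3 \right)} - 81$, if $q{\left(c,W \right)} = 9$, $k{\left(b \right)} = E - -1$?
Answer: $-18$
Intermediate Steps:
$E = 6$ ($E = - \frac{4 \left(-3 - 3\right)}{4} = - \frac{4 \left(-6\right)}{4} = \left(- \frac{1}{4}\right) \left(-24\right) = 6$)
$k{\left(b \right)} = 7$ ($k{\left(b \right)} = 6 - -1 = 6 + 1 = 7$)
$q{\left(r{\left(-3,-1 \right)},8 \right)} k{\left(-3 \right)} - 81 = 9 \cdot 7 - 81 = 63 - 81 = -18$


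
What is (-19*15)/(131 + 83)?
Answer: -285/214 ≈ -1.3318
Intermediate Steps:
(-19*15)/(131 + 83) = -285/214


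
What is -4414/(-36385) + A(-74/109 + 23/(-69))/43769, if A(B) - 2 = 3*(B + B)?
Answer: 21042248954/173586322085 ≈ 0.12122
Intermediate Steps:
A(B) = 2 + 6*B (A(B) = 2 + 3*(B + B) = 2 + 3*(2*B) = 2 + 6*B)
-4414/(-36385) + A(-74/109 + 23/(-69))/43769 = -4414/(-36385) + (2 + 6*(-74/109 + 23/(-69)))/43769 = -4414*(-1/36385) + (2 + 6*(-74*1/109 + 23*(-1/69)))*(1/43769) = 4414/36385 + (2 + 6*(-74/109 - ⅓))*(1/43769) = 4414/36385 + (2 + 6*(-331/327))*(1/43769) = 4414/36385 + (2 - 662/109)*(1/43769) = 4414/36385 - 444/109*1/43769 = 4414/36385 - 444/4770821 = 21042248954/173586322085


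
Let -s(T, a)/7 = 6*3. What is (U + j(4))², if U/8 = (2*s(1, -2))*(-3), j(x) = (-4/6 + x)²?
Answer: 2973739024/81 ≈ 3.6713e+7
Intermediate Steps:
j(x) = (-⅔ + x)² (j(x) = (-4*⅙ + x)² = (-⅔ + x)²)
s(T, a) = -126 (s(T, a) = -42*3 = -7*18 = -126)
U = 6048 (U = 8*((2*(-126))*(-3)) = 8*(-252*(-3)) = 8*756 = 6048)
(U + j(4))² = (6048 + (-2 + 3*4)²/9)² = (6048 + (-2 + 12)²/9)² = (6048 + (⅑)*10²)² = (6048 + (⅑)*100)² = (6048 + 100/9)² = (54532/9)² = 2973739024/81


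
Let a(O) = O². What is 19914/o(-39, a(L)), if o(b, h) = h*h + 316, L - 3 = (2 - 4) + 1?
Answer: 9957/166 ≈ 59.982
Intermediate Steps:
L = 2 (L = 3 + ((2 - 4) + 1) = 3 + (-2 + 1) = 3 - 1 = 2)
o(b, h) = 316 + h² (o(b, h) = h² + 316 = 316 + h²)
19914/o(-39, a(L)) = 19914/(316 + (2²)²) = 19914/(316 + 4²) = 19914/(316 + 16) = 19914/332 = 19914*(1/332) = 9957/166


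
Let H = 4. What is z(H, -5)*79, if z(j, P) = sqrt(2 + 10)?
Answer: 158*sqrt(3) ≈ 273.66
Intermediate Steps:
z(j, P) = 2*sqrt(3) (z(j, P) = sqrt(12) = 2*sqrt(3))
z(H, -5)*79 = (2*sqrt(3))*79 = 158*sqrt(3)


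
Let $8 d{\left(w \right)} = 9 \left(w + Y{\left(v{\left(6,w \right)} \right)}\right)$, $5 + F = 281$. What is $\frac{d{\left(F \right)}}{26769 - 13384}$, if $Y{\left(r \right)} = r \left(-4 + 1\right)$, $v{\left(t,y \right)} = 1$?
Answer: $\frac{2457}{107080} \approx 0.022945$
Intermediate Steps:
$F = 276$ ($F = -5 + 281 = 276$)
$Y{\left(r \right)} = - 3 r$ ($Y{\left(r \right)} = r \left(-3\right) = - 3 r$)
$d{\left(w \right)} = - \frac{27}{8} + \frac{9 w}{8}$ ($d{\left(w \right)} = \frac{9 \left(w - 3\right)}{8} = \frac{9 \left(-3 + w\right)}{8} = \frac{-27 + 9 w}{8} = - \frac{27}{8} + \frac{9 w}{8}$)
$\frac{d{\left(F \right)}}{26769 - 13384} = \frac{- \frac{27}{8} + \frac{9}{8} \cdot 276}{26769 - 13384} = \frac{- \frac{27}{8} + \frac{621}{2}}{26769 - 13384} = \frac{2457}{8 \cdot 13385} = \frac{2457}{8} \cdot \frac{1}{13385} = \frac{2457}{107080}$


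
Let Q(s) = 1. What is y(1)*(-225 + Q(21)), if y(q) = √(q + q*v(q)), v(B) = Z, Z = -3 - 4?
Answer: -224*I*√6 ≈ -548.69*I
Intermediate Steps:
Z = -7
v(B) = -7
y(q) = √6*√(-q) (y(q) = √(q + q*(-7)) = √(q - 7*q) = √(-6*q) = √6*√(-q))
y(1)*(-225 + Q(21)) = (√6*√(-1*1))*(-225 + 1) = (√6*√(-1))*(-224) = (√6*I)*(-224) = (I*√6)*(-224) = -224*I*√6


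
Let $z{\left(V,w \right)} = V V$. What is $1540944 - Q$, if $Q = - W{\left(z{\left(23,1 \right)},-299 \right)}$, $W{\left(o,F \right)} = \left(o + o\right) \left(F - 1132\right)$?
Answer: $26946$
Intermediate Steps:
$z{\left(V,w \right)} = V^{2}$
$W{\left(o,F \right)} = 2 o \left(-1132 + F\right)$
$Q = 1513998$ ($Q = - 2 \cdot 23^{2} \left(-1132 - 299\right) = - 2 \cdot 529 \left(-1431\right) = \left(-1\right) \left(-1513998\right) = 1513998$)
$1540944 - Q = 1540944 - 1513998 = 26946$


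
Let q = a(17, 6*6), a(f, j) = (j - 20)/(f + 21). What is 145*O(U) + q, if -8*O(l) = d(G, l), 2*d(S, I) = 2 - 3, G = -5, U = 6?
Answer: 2883/304 ≈ 9.4836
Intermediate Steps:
d(S, I) = -½ (d(S, I) = (2 - 3)/2 = (½)*(-1) = -½)
O(l) = 1/16 (O(l) = -⅛*(-½) = 1/16)
a(f, j) = (-20 + j)/(21 + f)
q = 8/19 (q = (-20 + 6*6)/(21 + 17) = (-20 + 36)/38 = (1/38)*16 = 8/19 ≈ 0.42105)
145*O(U) + q = 145*(1/16) + 8/19 = 145/16 + 8/19 = 2883/304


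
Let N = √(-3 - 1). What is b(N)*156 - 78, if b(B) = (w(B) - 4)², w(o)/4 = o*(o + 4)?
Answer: -97422 - 199680*I ≈ -97422.0 - 1.9968e+5*I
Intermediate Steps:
N = 2*I (N = √(-4) = 2*I ≈ 2.0*I)
w(o) = 4*o*(4 + o) (w(o) = 4*(o*(o + 4)) = 4*(o*(4 + o)) = 4*o*(4 + o))
b(B) = (-4 + 4*B*(4 + B))² (b(B) = (4*B*(4 + B) - 4)² = (-4 + 4*B*(4 + B))²)
b(N)*156 - 78 = (16*(-1 + (2*I)*(4 + 2*I))²)*156 - 78 = (16*(-1 + 2*I*(4 + 2*I))²)*156 - 78 = 2496*(-1 + 2*I*(4 + 2*I))² - 78 = -78 + 2496*(-1 + 2*I*(4 + 2*I))²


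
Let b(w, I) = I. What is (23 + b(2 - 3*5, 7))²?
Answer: 900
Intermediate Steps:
(23 + b(2 - 3*5, 7))² = (23 + 7)² = 30² = 900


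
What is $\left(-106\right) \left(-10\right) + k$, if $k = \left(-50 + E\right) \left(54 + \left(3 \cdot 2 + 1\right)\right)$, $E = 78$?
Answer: $2768$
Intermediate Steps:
$k = 1708$ ($k = \left(-50 + 78\right) \left(54 + \left(3 \cdot 2 + 1\right)\right) = 28 \left(54 + \left(6 + 1\right)\right) = 28 \left(54 + 7\right) = 28 \cdot 61 = 1708$)
$\left(-106\right) \left(-10\right) + k = \left(-106\right) \left(-10\right) + 1708 = 1060 + 1708 = 2768$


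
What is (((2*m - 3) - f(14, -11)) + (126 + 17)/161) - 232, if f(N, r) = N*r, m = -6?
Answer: -14830/161 ≈ -92.112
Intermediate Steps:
(((2*m - 3) - f(14, -11)) + (126 + 17)/161) - 232 = (((2*(-6) - 3) - 14*(-11)) + (126 + 17)/161) - 232 = (((-12 - 3) - 1*(-154)) + 143*(1/161)) - 232 = ((-15 + 154) + 143/161) - 232 = (139 + 143/161) - 232 = 22522/161 - 232 = -14830/161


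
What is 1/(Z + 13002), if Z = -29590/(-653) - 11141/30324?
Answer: 19801572/258350051231 ≈ 7.6646e-5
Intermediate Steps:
Z = 890012087/19801572 (Z = -29590*(-1/653) - 11141*1/30324 = 29590/653 - 11141/30324 = 890012087/19801572 ≈ 44.947)
1/(Z + 13002) = 1/(890012087/19801572 + 13002) = 1/(258350051231/19801572) = 19801572/258350051231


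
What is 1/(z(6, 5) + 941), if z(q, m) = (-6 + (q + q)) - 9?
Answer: 1/938 ≈ 0.0010661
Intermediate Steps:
z(q, m) = -15 + 2*q (z(q, m) = (-6 + 2*q) - 9 = -15 + 2*q)
1/(z(6, 5) + 941) = 1/((-15 + 2*6) + 941) = 1/((-15 + 12) + 941) = 1/(-3 + 941) = 1/938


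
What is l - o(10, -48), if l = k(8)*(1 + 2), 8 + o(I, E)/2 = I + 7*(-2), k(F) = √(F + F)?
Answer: 36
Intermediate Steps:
k(F) = √2*√F (k(F) = √(2*F) = √2*√F)
o(I, E) = -44 + 2*I (o(I, E) = -16 + 2*(I + 7*(-2)) = -16 + 2*(I - 14) = -16 + 2*(-14 + I) = -16 + (-28 + 2*I) = -44 + 2*I)
l = 12 (l = (√2*√8)*(1 + 2) = (√2*(2*√2))*3 = 4*3 = 12)
l - o(10, -48) = 12 - (-44 + 2*10) = 12 - (-44 + 20) = 12 - 1*(-24) = 12 + 24 = 36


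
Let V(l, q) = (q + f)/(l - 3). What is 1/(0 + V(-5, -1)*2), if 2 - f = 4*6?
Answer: 4/23 ≈ 0.17391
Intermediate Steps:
f = -22 (f = 2 - 4*6 = 2 - 1*24 = 2 - 24 = -22)
V(l, q) = (-22 + q)/(-3 + l) (V(l, q) = (q - 22)/(l - 3) = (-22 + q)/(-3 + l))
1/(0 + V(-5, -1)*2) = 1/(0 + ((-22 - 1)/(-3 - 5))*2) = 1/(0 + (-23/(-8))*2) = 1/(0 - ⅛*(-23)*2) = 1/(0 + (23/8)*2) = 1/(0 + 23/4) = 1/(23/4) = 4/23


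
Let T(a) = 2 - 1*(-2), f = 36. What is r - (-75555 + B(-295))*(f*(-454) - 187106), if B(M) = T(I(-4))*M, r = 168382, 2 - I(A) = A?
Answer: -15611567368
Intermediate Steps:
I(A) = 2 - A
T(a) = 4 (T(a) = 2 + 2 = 4)
B(M) = 4*M
r - (-75555 + B(-295))*(f*(-454) - 187106) = 168382 - (-75555 + 4*(-295))*(36*(-454) - 187106) = 168382 - (-75555 - 1180)*(-16344 - 187106) = 168382 - (-76735)*(-203450) = 168382 - 1*15611735750 = 168382 - 15611735750 = -15611567368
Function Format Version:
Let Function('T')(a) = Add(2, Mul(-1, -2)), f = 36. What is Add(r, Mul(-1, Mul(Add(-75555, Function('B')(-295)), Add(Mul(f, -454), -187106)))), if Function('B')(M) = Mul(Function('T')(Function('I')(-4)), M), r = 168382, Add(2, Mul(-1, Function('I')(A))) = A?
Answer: -15611567368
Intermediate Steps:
Function('I')(A) = Add(2, Mul(-1, A))
Function('T')(a) = 4 (Function('T')(a) = Add(2, 2) = 4)
Function('B')(M) = Mul(4, M)
Add(r, Mul(-1, Mul(Add(-75555, Function('B')(-295)), Add(Mul(f, -454), -187106)))) = Add(168382, Mul(-1, Mul(Add(-75555, Mul(4, -295)), Add(Mul(36, -454), -187106)))) = Add(168382, Mul(-1, Mul(Add(-75555, -1180), Add(-16344, -187106)))) = Add(168382, Mul(-1, Mul(-76735, -203450))) = Add(168382, Mul(-1, 15611735750)) = Add(168382, -15611735750) = -15611567368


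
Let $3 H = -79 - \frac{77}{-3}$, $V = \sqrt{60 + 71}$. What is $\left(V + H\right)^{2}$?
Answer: $\frac{36211}{81} - \frac{320 \sqrt{131}}{9} \approx 40.097$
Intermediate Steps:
$V = \sqrt{131} \approx 11.446$
$H = - \frac{160}{9}$ ($H = \frac{-79 - \frac{77}{-3}}{3} = \frac{-79 - 77 \left(- \frac{1}{3}\right)}{3} = \frac{-79 - - \frac{77}{3}}{3} = \frac{-79 + \frac{77}{3}}{3} = \frac{1}{3} \left(- \frac{160}{3}\right) = - \frac{160}{9} \approx -17.778$)
$\left(V + H\right)^{2} = \left(\sqrt{131} - \frac{160}{9}\right)^{2} = \left(- \frac{160}{9} + \sqrt{131}\right)^{2}$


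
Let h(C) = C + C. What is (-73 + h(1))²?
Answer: 5041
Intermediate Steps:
h(C) = 2*C
(-73 + h(1))² = (-73 + 2*1)² = (-73 + 2)² = (-71)² = 5041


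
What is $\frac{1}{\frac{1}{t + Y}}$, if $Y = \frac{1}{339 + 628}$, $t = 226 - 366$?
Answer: $- \frac{135379}{967} \approx -140.0$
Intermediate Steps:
$t = -140$ ($t = 226 - 366 = -140$)
$Y = \frac{1}{967} \approx 0.0010341$
$\frac{1}{\frac{1}{t + Y}} = \frac{1}{\frac{1}{-140 + \frac{1}{967}}} = \frac{1}{\frac{1}{- \frac{135379}{967}}} = \frac{1}{- \frac{967}{135379}} = - \frac{135379}{967}$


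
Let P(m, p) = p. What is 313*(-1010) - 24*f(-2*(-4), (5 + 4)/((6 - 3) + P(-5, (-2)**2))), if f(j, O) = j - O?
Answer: -2214038/7 ≈ -3.1629e+5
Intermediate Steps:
313*(-1010) - 24*f(-2*(-4), (5 + 4)/((6 - 3) + P(-5, (-2)**2))) = 313*(-1010) - 24*(-2*(-4) - (5 + 4)/((6 - 3) + (-2)**2)) = -316130 - 24*(8 - 9/(3 + 4)) = -316130 - 24*(8 - 9/7) = -316130 - 24*47/7 = -316130 - 1128/7 = -2214038/7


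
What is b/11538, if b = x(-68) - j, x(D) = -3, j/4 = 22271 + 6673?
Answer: -38593/3846 ≈ -10.035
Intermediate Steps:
j = 115776 (j = 4*(22271 + 6673) = 4*28944 = 115776)
b = -115779 (b = -3 - 1*115776 = -3 - 115776 = -115779)
b/11538 = -115779/11538 = -115779*1/11538 = -38593/3846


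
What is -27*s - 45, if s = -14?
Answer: 333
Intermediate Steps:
-27*s - 45 = -27*(-14) - 45 = 378 - 45 = 333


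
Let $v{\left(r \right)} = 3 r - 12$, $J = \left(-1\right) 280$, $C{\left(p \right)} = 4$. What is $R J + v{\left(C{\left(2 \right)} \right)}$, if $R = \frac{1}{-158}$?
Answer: $\frac{140}{79} \approx 1.7722$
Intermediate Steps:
$R = - \frac{1}{158} \approx -0.0063291$
$J = -280$
$v{\left(r \right)} = -12 + 3 r$ ($v{\left(r \right)} = 3 r - 12 = -12 + 3 r$)
$R J + v{\left(C{\left(2 \right)} \right)} = \left(- \frac{1}{158}\right) \left(-280\right) + \left(-12 + 3 \cdot 4\right) = \frac{140}{79} + \left(-12 + 12\right) = \frac{140}{79} + 0 = \frac{140}{79}$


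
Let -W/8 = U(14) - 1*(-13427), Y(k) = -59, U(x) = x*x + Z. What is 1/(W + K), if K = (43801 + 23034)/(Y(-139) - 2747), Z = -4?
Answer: -2806/305786147 ≈ -9.1764e-6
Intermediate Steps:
U(x) = -4 + x**2 (U(x) = x*x - 4 = x**2 - 4 = -4 + x**2)
W = -108952 (W = -8*((-4 + 14**2) - 1*(-13427)) = -8*((-4 + 196) + 13427) = -8*(192 + 13427) = -8*13619 = -108952)
K = -66835/2806 (K = (43801 + 23034)/(-59 - 2747) = 66835/(-2806) = 66835*(-1/2806) = -66835/2806 ≈ -23.819)
1/(W + K) = 1/(-108952 - 66835/2806) = 1/(-305786147/2806) = -2806/305786147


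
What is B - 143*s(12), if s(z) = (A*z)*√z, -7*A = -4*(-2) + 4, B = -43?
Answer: -43 + 41184*√3/7 ≈ 10147.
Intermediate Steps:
A = -12/7 (A = -(-4*(-2) + 4)/7 = -(8 + 4)/7 = -⅐*12 = -12/7 ≈ -1.7143)
s(z) = -12*z^(3/2)/7 (s(z) = (-12*z/7)*√z = -12*z^(3/2)/7)
B - 143*s(12) = -43 - (-1716)*12^(3/2)/7 = -43 - (-1716)*24*√3/7 = -43 - (-41184)*√3/7 = -43 + 41184*√3/7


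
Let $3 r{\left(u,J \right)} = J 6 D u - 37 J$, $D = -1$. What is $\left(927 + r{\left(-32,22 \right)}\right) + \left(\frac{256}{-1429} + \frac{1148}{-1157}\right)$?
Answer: $\frac{10230098371}{4960059} \approx 2062.5$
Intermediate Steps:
$r{\left(u,J \right)} = - \frac{37 J}{3} - 2 J u$ ($r{\left(u,J \right)} = \frac{J 6 \left(-1\right) u - 37 J}{3} = \frac{6 J \left(-1\right) u - 37 J}{3} = \frac{- 6 J u - 37 J}{3} = \frac{- 37 J - 6 J u}{3} = - \frac{37 J}{3} - 2 J u$)
$\left(927 + r{\left(-32,22 \right)}\right) + \left(\frac{256}{-1429} + \frac{1148}{-1157}\right) = \left(927 - \frac{22 \left(37 + 6 \left(-32\right)\right)}{3}\right) + \left(\frac{256}{-1429} + \frac{1148}{-1157}\right) = \left(927 - \frac{22 \left(37 - 192\right)}{3}\right) + \left(256 \left(- \frac{1}{1429}\right) + 1148 \left(- \frac{1}{1157}\right)\right) = \left(927 - \frac{22}{3} \left(-155\right)\right) - \frac{1936684}{1653353} = \left(927 + \frac{3410}{3}\right) - \frac{1936684}{1653353} = \frac{6191}{3} - \frac{1936684}{1653353} = \frac{10230098371}{4960059}$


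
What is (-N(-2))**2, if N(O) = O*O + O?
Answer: 4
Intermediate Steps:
N(O) = O + O**2 (N(O) = O**2 + O = O + O**2)
(-N(-2))**2 = (-(-2)*(1 - 2))**2 = (-(-2)*(-1))**2 = (-1*2)**2 = (-2)**2 = 4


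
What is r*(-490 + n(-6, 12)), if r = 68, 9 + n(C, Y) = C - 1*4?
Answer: -34612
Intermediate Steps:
n(C, Y) = -13 + C (n(C, Y) = -9 + (C - 1*4) = -9 + (C - 4) = -9 + (-4 + C) = -13 + C)
r*(-490 + n(-6, 12)) = 68*(-490 + (-13 - 6)) = 68*(-490 - 19) = 68*(-509) = -34612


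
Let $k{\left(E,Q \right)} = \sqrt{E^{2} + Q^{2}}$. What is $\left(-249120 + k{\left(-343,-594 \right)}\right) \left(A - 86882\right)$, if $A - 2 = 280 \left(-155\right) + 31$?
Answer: $32447630880 - 130249 \sqrt{470485} \approx 3.2358 \cdot 10^{10}$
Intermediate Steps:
$A = -43367$ ($A = 2 + \left(280 \left(-155\right) + 31\right) = 2 + \left(-43400 + 31\right) = 2 - 43369 = -43367$)
$\left(-249120 + k{\left(-343,-594 \right)}\right) \left(A - 86882\right) = \left(-249120 + \sqrt{\left(-343\right)^{2} + \left(-594\right)^{2}}\right) \left(-43367 - 86882\right) = \left(-249120 + \sqrt{117649 + 352836}\right) \left(-130249\right) = \left(-249120 + \sqrt{470485}\right) \left(-130249\right) = 32447630880 - 130249 \sqrt{470485}$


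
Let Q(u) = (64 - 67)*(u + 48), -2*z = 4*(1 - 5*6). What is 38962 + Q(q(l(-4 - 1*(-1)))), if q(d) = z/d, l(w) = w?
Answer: 38876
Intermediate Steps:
z = 58 (z = -2*(1 - 5*6) = -2*(1 - 30) = -2*(-29) = -½*(-116) = 58)
q(d) = 58/d
Q(u) = -144 - 3*u (Q(u) = -3*(48 + u) = -144 - 3*u)
38962 + Q(q(l(-4 - 1*(-1)))) = 38962 + (-144 - 174/(-4 - 1*(-1))) = 38962 + (-144 - 174/(-4 + 1)) = 38962 + (-144 - 174/(-3)) = 38962 + (-144 - 174*(-1)/3) = 38962 + (-144 - 3*(-58/3)) = 38962 + (-144 + 58) = 38962 - 86 = 38876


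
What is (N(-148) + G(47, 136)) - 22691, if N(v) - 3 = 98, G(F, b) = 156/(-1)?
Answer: -22746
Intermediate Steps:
G(F, b) = -156 (G(F, b) = 156*(-1) = -156)
N(v) = 101 (N(v) = 3 + 98 = 101)
(N(-148) + G(47, 136)) - 22691 = (101 - 156) - 22691 = -55 - 22691 = -22746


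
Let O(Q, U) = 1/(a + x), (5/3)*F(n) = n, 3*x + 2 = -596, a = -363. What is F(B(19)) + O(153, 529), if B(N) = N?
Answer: 96144/8435 ≈ 11.398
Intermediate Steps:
x = -598/3 (x = -⅔ + (⅓)*(-596) = -⅔ - 596/3 = -598/3 ≈ -199.33)
F(n) = 3*n/5
O(Q, U) = -3/1687 (O(Q, U) = 1/(-363 - 598/3) = 1/(-1687/3) = -3/1687)
F(B(19)) + O(153, 529) = (⅗)*19 - 3/1687 = 57/5 - 3/1687 = 96144/8435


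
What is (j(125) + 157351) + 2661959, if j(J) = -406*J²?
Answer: -3524440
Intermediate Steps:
(j(125) + 157351) + 2661959 = (-406*125² + 157351) + 2661959 = (-406*15625 + 157351) + 2661959 = (-6343750 + 157351) + 2661959 = -6186399 + 2661959 = -3524440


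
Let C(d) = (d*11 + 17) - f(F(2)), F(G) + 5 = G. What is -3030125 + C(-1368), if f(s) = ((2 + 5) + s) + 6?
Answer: -3045166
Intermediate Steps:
F(G) = -5 + G
f(s) = 13 + s (f(s) = (7 + s) + 6 = 13 + s)
C(d) = 7 + 11*d (C(d) = (d*11 + 17) - (13 + (-5 + 2)) = (11*d + 17) - (13 - 3) = (17 + 11*d) - 1*10 = (17 + 11*d) - 10 = 7 + 11*d)
-3030125 + C(-1368) = -3030125 + (7 + 11*(-1368)) = -3030125 + (7 - 15048) = -3030125 - 15041 = -3045166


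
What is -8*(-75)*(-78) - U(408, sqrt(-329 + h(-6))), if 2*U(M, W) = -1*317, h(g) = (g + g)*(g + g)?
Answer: -93283/2 ≈ -46642.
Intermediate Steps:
h(g) = 4*g**2 (h(g) = (2*g)*(2*g) = 4*g**2)
U(M, W) = -317/2 (U(M, W) = (-1*317)/2 = (1/2)*(-317) = -317/2)
-8*(-75)*(-78) - U(408, sqrt(-329 + h(-6))) = -8*(-75)*(-78) - 1*(-317/2) = 600*(-78) + 317/2 = -46800 + 317/2 = -93283/2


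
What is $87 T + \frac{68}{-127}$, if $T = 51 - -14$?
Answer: $\frac{718117}{127} \approx 5654.5$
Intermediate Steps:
$T = 65$ ($T = 51 + 14 = 65$)
$87 T + \frac{68}{-127} = 87 \cdot 65 + \frac{68}{-127} = 5655 + 68 \left(- \frac{1}{127}\right) = 5655 - \frac{68}{127} = \frac{718117}{127}$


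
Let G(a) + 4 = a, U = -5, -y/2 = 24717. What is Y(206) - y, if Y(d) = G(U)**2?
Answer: 49515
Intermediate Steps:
y = -49434 (y = -2*24717 = -49434)
G(a) = -4 + a
Y(d) = 81 (Y(d) = (-4 - 5)**2 = (-9)**2 = 81)
Y(206) - y = 81 - 1*(-49434) = 81 + 49434 = 49515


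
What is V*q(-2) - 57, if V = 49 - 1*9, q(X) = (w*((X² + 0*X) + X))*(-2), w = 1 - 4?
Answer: 423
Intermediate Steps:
w = -3
q(X) = 6*X + 6*X² (q(X) = -3*((X² + 0*X) + X)*(-2) = -3*((X² + 0) + X)*(-2) = -3*(X² + X)*(-2) = -3*(X + X²)*(-2) = (-3*X - 3*X²)*(-2) = 6*X + 6*X²)
V = 40 (V = 49 - 9 = 40)
V*q(-2) - 57 = 40*(6*(-2)*(1 - 2)) - 57 = 40*(6*(-2)*(-1)) - 57 = 40*12 - 57 = 480 - 57 = 423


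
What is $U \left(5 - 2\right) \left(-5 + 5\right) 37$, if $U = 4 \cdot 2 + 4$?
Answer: $0$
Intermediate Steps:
$U = 12$ ($U = 8 + 4 = 12$)
$U \left(5 - 2\right) \left(-5 + 5\right) 37 = 12 \left(5 - 2\right) \left(-5 + 5\right) 37 = 12 \cdot 3 \cdot 0 \cdot 37 = 12 \cdot 0 \cdot 37 = 0 \cdot 37 = 0$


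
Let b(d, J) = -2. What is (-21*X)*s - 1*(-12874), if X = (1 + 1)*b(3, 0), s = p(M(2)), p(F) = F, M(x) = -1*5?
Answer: 12454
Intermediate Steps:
M(x) = -5
s = -5
X = -4 (X = (1 + 1)*(-2) = 2*(-2) = -4)
(-21*X)*s - 1*(-12874) = -21*(-4)*(-5) - 1*(-12874) = 84*(-5) + 12874 = -420 + 12874 = 12454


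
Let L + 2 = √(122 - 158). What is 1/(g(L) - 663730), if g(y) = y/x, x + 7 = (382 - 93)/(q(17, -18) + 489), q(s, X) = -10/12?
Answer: -58453903851932/38797591359649028905 + 164923203*I/77595182719298057810 ≈ -1.5066e-6 + 2.1254e-12*I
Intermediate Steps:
q(s, X) = -⅚ (q(s, X) = -10*1/12 = -⅚)
x = -18769/2929 (x = -7 + (382 - 93)/(-⅚ + 489) = -7 + 289/(2929/6) = -7 + 289*(6/2929) = -7 + 1734/2929 = -18769/2929 ≈ -6.4080)
L = -2 + 6*I (L = -2 + √(122 - 158) = -2 + √(-36) = -2 + 6*I ≈ -2.0 + 6.0*I)
g(y) = -2929*y/18769 (g(y) = y/(-18769/2929) = y*(-2929/18769) = -2929*y/18769)
1/(g(L) - 663730) = 1/(-2929*(-2 + 6*I)/18769 - 663730) = 1/((5858/18769 - 17574*I/18769) - 663730) = 1/(-12457542512/18769 - 17574*I/18769) = 352275361*(-12457542512/18769 + 17574*I/18769)/155190365438596115620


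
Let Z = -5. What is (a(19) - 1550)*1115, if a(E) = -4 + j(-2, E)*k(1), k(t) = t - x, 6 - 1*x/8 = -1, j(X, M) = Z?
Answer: -1426085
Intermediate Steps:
j(X, M) = -5
x = 56 (x = 48 - 8*(-1) = 48 + 8 = 56)
k(t) = -56 + t (k(t) = t - 1*56 = t - 56 = -56 + t)
a(E) = 271 (a(E) = -4 - 5*(-56 + 1) = -4 - 5*(-55) = -4 + 275 = 271)
(a(19) - 1550)*1115 = (271 - 1550)*1115 = -1279*1115 = -1426085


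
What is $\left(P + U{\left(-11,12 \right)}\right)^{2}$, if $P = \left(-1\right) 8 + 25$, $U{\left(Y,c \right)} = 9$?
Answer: $676$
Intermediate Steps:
$P = 17$ ($P = -8 + 25 = 17$)
$\left(P + U{\left(-11,12 \right)}\right)^{2} = \left(17 + 9\right)^{2} = 26^{2} = 676$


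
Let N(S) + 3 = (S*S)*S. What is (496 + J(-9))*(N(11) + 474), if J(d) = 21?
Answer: 931634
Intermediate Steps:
N(S) = -3 + S³ (N(S) = -3 + (S*S)*S = -3 + S²*S = -3 + S³)
(496 + J(-9))*(N(11) + 474) = (496 + 21)*((-3 + 11³) + 474) = 517*((-3 + 1331) + 474) = 517*(1328 + 474) = 517*1802 = 931634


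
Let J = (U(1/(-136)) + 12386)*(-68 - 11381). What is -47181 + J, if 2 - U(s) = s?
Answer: -19295336897/136 ≈ -1.4188e+8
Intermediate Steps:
U(s) = 2 - s
J = -19288920281/136 (J = ((2 - 1/(-136)) + 12386)*(-68 - 11381) = ((2 - 1*(-1/136)) + 12386)*(-11449) = ((2 + 1/136) + 12386)*(-11449) = (273/136 + 12386)*(-11449) = (1684769/136)*(-11449) = -19288920281/136 ≈ -1.4183e+8)
-47181 + J = -47181 - 19288920281/136 = -19295336897/136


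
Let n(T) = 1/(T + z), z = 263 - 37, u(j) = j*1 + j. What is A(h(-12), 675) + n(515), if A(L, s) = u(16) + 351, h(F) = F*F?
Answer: 283804/741 ≈ 383.00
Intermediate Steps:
u(j) = 2*j (u(j) = j + j = 2*j)
h(F) = F²
A(L, s) = 383 (A(L, s) = 2*16 + 351 = 32 + 351 = 383)
z = 226
n(T) = 1/(226 + T) (n(T) = 1/(T + 226) = 1/(226 + T))
A(h(-12), 675) + n(515) = 383 + 1/(226 + 515) = 383 + 1/741 = 283804/741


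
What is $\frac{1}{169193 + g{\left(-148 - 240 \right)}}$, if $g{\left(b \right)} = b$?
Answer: $\frac{1}{168805} \approx 5.924 \cdot 10^{-6}$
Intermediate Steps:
$\frac{1}{169193 + g{\left(-148 - 240 \right)}} = \frac{1}{169193 - 388} = \frac{1}{168805}$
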